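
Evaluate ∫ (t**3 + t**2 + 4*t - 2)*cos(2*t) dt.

t**3*sin(2*t)/2 + t**2*sin(2*t)/2 + 3*t**2*cos(2*t)/4 + 5*t*sin(2*t)/4 + t*cos(2*t)/2 - 5*sin(2*t)/4 + 5*cos(2*t)/8 + C

Use integration by parts with u = t**3 + t**2 + 4*t - 2, dv = cos(2*t) dt, so v = sin(2*t)/2.
Apply parts 3 times (tabular method): alternate signs, differentiate u down to 0, integrate dv up.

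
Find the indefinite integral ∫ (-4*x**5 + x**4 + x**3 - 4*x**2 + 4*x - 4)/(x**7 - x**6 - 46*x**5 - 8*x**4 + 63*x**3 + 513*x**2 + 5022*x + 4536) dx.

-1347*log(x - 7)/3770 + 638*log(x - 4)/4375 - log(x + 1)/500 - 487*log(x + 3)/3780 + 16006*log(x + 6)/43875 - 7343*log(x**2 + 9)/652500 - 45986*atan(x/3)/489375 + C

Factor the denominator: (x - 7)*(x - 4)*(x + 1)*(x + 3)*(x + 6)*(x**2 + 9).
Partial-fraction decomposition: -(7343*x + 91972)/(326250*(x**2 + 9)) + 16006/(43875*(x + 6)) - 487/(3780*(x + 3)) - 1/(500*(x + 1)) + 638/(4375*(x - 4)) - 1347/(3770*(x - 7)).
Integrate each term; A/(x−a) gives A·log|x−a|; the (Bx+D)/(x²+p²) term gives a log and an atan.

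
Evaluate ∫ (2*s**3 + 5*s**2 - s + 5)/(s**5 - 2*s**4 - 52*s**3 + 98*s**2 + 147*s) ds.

Factor the denominator: s*(s - 7)*(s - 3)*(s + 1)*(s + 7).
Partial-fraction decomposition: -143/(1960*(s + 7)) - 3/(64*(s + 1)) - 101/(480*(s - 3)) + 929/(3136*(s - 7)) + 5/(147*s).
Integrate each term: A/(s−a) contributes A·log|s−a|.

5*log(s)/147 + 929*log(s - 7)/3136 - 101*log(s - 3)/480 - 3*log(s + 1)/64 - 143*log(s + 7)/1960 + C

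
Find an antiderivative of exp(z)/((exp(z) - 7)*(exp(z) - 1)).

Let u = e^z, du = e^z dz.
The integral becomes ∫ du/((u-7)(u-1)); decompose into partial fractions.

log(exp(z) - 7)/6 - log(exp(z) - 1)/6 + C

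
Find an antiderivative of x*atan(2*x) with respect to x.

x**2*atan(2*x)/2 - x/4 + atan(2*x)/8 + C

Use integration by parts with u = arctan(2*x), dv = x dx.
Then du = 2/(4*x**2 + 1) dx.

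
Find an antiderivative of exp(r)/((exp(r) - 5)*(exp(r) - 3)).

log(exp(r) - 5)/2 - log(exp(r) - 3)/2 + C

Let u = e^r, du = e^r dr.
The integral becomes ∫ du/((u-3)(u-5)); decompose into partial fractions.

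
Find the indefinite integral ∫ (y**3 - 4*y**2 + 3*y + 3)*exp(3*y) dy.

Use integration by parts with u = y**3 - 4*y**2 + 3*y + 3, dv = exp(3*y) dy, so v = exp(3*y)/3.
Apply parts 3 times (tabular method): alternate signs, differentiate u down to 0, integrate dv up.

(9*y**3 - 45*y**2 + 57*y + 8)*exp(3*y)/27 + C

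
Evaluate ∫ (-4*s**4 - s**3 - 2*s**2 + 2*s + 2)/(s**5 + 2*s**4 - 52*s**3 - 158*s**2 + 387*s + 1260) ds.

-3343*log(s - 7)/1760 + 361*log(s - 3)/1344 - 319*log(s + 3)/120 + 998*log(s + 4)/77 - 811*log(s + 5)/64 + C

Factor the denominator: (s - 7)*(s - 3)*(s + 3)*(s + 4)*(s + 5).
Partial-fraction decomposition: -811/(64*(s + 5)) + 998/(77*(s + 4)) - 319/(120*(s + 3)) + 361/(1344*(s - 3)) - 3343/(1760*(s - 7)).
Integrate each term: A/(s−a) contributes A·log|s−a|.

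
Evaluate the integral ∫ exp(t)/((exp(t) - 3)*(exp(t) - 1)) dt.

log(exp(t) - 3)/2 - log(exp(t) - 1)/2 + C

Let u = e^t, du = e^t dt.
The integral becomes ∫ du/((u-3)(u-1)); decompose into partial fractions.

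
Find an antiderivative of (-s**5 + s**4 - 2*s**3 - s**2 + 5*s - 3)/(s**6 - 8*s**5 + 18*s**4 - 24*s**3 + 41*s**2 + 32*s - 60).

-2753*log(s - 5)/1392 + 213*log(s - 3)/208 - log(s - 1)/80 + log(s + 1)/48 - 103*log(s**2 + 4)/3770 - 283*atan(s/2)/3770 + C

Factor the denominator: (s - 5)*(s - 3)*(s - 1)*(s + 1)*(s**2 + 4).
Partial-fraction decomposition: -(103*s + 283)/(1885*(s**2 + 4)) + 1/(48*(s + 1)) - 1/(80*(s - 1)) + 213/(208*(s - 3)) - 2753/(1392*(s - 5)).
Integrate each term; A/(s−a) gives A·log|s−a|; the (Bs+D)/(s²+p²) term gives a log and an atan.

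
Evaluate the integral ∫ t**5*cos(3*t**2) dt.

Let u = t², du = 2t dt; rewrite as (1/2)∫ u^2·cos(3u) du.
Now integrate by parts 2 times.

t**4*sin(3*t**2)/6 + t**2*cos(3*t**2)/9 - sin(3*t**2)/27 + C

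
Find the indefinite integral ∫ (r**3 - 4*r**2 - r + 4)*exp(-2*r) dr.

Use integration by parts with u = r**3 - 4*r**2 - r + 4, dv = exp(-2*r) dr, so v = -exp(-2*r)/2.
Apply parts 3 times (tabular method): alternate signs, differentiate u down to 0, integrate dv up.

(-4*r**3 + 10*r**2 + 14*r - 9)*exp(-2*r)/8 + C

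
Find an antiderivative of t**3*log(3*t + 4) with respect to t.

Use integration by parts with u = log(3*t + 4), dv = t**3 dt.
Then du = 3/(3*t + 4) dt and v = t**4/4.

t**4*log(3*t + 4)/4 - t**4/16 + t**3/9 - 2*t**2/9 + 16*t/27 - 64*log(3*t + 4)/81 + C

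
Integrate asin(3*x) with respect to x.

x*asin(3*x) + sqrt(-9*x**2 + 1)/3 + C

Use integration by parts with u = arcsin(3*x), dv = dx.
Then du = 3/sqrt(-9*x**2 + 1) dx.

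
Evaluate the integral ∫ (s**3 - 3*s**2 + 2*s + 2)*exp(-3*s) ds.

Use integration by parts with u = s**3 - 3*s**2 + 2*s + 2, dv = exp(-3*s) ds, so v = -exp(-3*s)/3.
Apply parts 3 times (tabular method): alternate signs, differentiate u down to 0, integrate dv up.

(-9*s**3 + 18*s**2 - 6*s - 20)*exp(-3*s)/27 + C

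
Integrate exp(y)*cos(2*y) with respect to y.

Let I denote the integral. Integrate by parts with u = cos(2*y), dv = exp(y) dy, so v = exp(y): I = exp(y)*cos(2*y) + 2·∫ exp(y)*sin(2*y) dy.
Apply parts again with u = sin(2*y), dv = exp(y) dy: ∫ exp(y)*sin(2*y) dy = exp(y)*sin(2*y) − 2·I. Substituting back brings back I: I = 2*exp(y)*sin(2*y) + exp(y)*cos(2*y) − 4·I.
Solving for I: (1 + 4)·I equals the remaining terms, so I = (1/5)·(2*exp(y)*sin(2*y) + exp(y)*cos(2*y)).

2*exp(y)*sin(2*y)/5 + exp(y)*cos(2*y)/5 + C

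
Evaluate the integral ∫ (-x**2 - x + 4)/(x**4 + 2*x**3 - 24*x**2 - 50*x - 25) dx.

Factor the denominator: (x - 5)*(x + 1)**2*(x + 5).
Partial-fraction decomposition: 1/(10*(x + 5)) - 1/(36*(x + 1)) - 1/(6*(x + 1)**2) - 13/(180*(x - 5)).
Integrate each term; A/(x−a) gives A·log|x−a|; A/(x−a)² gives −A/(x−a).

-13*log(x - 5)/180 - log(x + 1)/36 + log(x + 5)/10 + 1/(6*x + 6) + C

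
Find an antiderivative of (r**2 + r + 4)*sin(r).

-r**2*cos(r) + 2*r*sin(r) - r*cos(r) + sin(r) - 2*cos(r) + C

Use integration by parts with u = r**2 + r + 4, dv = sin(r) dr, so v = -cos(r).
Apply parts 2 times (tabular method): alternate signs, differentiate u down to 0, integrate dv up.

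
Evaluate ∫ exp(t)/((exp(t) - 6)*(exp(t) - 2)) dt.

Let u = e^t, du = e^t dt.
The integral becomes ∫ du/((u-6)(u-2)); decompose into partial fractions.

log(exp(t) - 6)/4 - log(exp(t) - 2)/4 + C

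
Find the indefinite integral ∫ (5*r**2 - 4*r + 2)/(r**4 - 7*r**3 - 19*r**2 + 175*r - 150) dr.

158*log(r - 6)/55 - 107*log(r - 5)/40 + log(r - 1)/40 - 49*log(r + 5)/220 + C

Factor the denominator: (r - 6)*(r - 5)*(r - 1)*(r + 5).
Partial-fraction decomposition: -49/(220*(r + 5)) + 1/(40*(r - 1)) - 107/(40*(r - 5)) + 158/(55*(r - 6)).
Integrate each term: A/(r−a) contributes A·log|r−a|.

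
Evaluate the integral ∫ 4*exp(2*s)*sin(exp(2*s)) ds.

-2*cos(exp(2*s)) + C

Let u = exp(2*s), so du = (2*exp(2*s)) ds.
Rewriting, the integral becomes 2·∫ sin(u) du = 2·-cos(u).
Substituting back, u = exp(2*s).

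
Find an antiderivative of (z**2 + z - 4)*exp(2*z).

Use integration by parts with u = z**2 + z - 4, dv = exp(2*z) dz, so v = exp(2*z)/2.
Apply parts 2 times (tabular method): alternate signs, differentiate u down to 0, integrate dv up.

(z**2 - 4)*exp(2*z)/2 + C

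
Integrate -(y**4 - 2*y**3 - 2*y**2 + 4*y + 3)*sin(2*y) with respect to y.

Use integration by parts with u = y**4 - 2*y**3 - 2*y**2 + 4*y + 3, dv = -sin(2*y) dy, so v = cos(2*y)/2.
Apply parts 4 times (tabular method): alternate signs, differentiate u down to 0, integrate dv up.

y**4*cos(2*y)/2 - y**3*sin(2*y) - y**3*cos(2*y) + 3*y**2*sin(2*y)/2 - 5*y**2*cos(2*y)/2 + 5*y*sin(2*y)/2 + 7*y*cos(2*y)/2 - 7*sin(2*y)/4 + 11*cos(2*y)/4 + C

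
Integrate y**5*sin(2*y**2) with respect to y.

-y**4*cos(2*y**2)/4 + y**2*sin(2*y**2)/4 + cos(2*y**2)/8 + C

Let u = y², du = 2y dy; rewrite as (1/2)∫ u^2·sin(2u) du.
Now integrate by parts 2 times.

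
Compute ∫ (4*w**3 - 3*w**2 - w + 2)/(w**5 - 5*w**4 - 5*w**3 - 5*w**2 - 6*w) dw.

-log(w)/3 + 376*log(w - 6)/777 - 2*log(w + 1)/7 + 5*log(w**2 + 1)/74 + 30*atan(w)/37 + C

Factor the denominator: w*(w - 6)*(w + 1)*(w**2 + 1).
Partial-fraction decomposition: 5*(w + 6)/(37*(w**2 + 1)) - 2/(7*(w + 1)) + 376/(777*(w - 6)) - 1/(3*w).
Integrate each term; A/(w−a) gives A·log|w−a|; the (Bw+D)/(w²+p²) term gives a log and an atan.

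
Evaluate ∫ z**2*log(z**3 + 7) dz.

Let u = z**3 + 7, so du = (3*z**2) dz.
The integral becomes (1/3)·∫ log(u) du; integrate by parts with u′=log(u), dv′=du.

z**3*log(z**3 + 7)/3 - z**3/3 + 7*log(z**3 + 7)/3 + C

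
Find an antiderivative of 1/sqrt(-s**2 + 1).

asin(s) + C

Substitute s = sin(θ), so ds = cos(θ) dθ and the radical becomes sqrt(-s**2 + 1) = cos(θ) by the Pythagorean identity.
Integrate the resulting trig expression in θ, then back-substitute θ = asin(s), sin(θ) = s, cos(θ) = sqrt(-s**2 + 1) (absorbing any constant into C).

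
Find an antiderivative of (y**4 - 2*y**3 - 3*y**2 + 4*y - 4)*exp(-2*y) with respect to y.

(-2*y**4 + 6*y**2 - 2*y + 7)*exp(-2*y)/4 + C

Use integration by parts with u = y**4 - 2*y**3 - 3*y**2 + 4*y - 4, dv = exp(-2*y) dy, so v = -exp(-2*y)/2.
Apply parts 4 times (tabular method): alternate signs, differentiate u down to 0, integrate dv up.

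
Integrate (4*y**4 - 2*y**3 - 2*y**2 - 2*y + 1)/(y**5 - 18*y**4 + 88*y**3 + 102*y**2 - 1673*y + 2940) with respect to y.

Factor the denominator: (y - 7)**2*(y - 5)*(y - 3)*(y + 4).
Partial-fraction decomposition: 1129/(7623*(y + 4)) - 247/(224*(y - 3)) + 2191/(72*(y - 5)) - 98643/(3872*(y - 7)) + 8807/(88*(y - 7)**2).
Integrate each term; A/(y−a) gives A·log|y−a|; A/(y−a)² gives −A/(y−a).

-98643*log(y - 7)/3872 + 2191*log(y - 5)/72 - 247*log(y - 3)/224 + 1129*log(y + 4)/7623 - 8807/(88*y - 616) + C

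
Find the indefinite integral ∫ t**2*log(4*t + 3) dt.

t**3*log(4*t + 3)/3 - t**3/9 + t**2/8 - 3*t/16 + 9*log(4*t + 3)/64 + C

Use integration by parts with u = log(4*t + 3), dv = t**2 dt.
Then du = 4/(4*t + 3) dt and v = t**3/3.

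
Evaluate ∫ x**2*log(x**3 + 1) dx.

x**3*log(x**3 + 1)/3 - x**3/3 + log(x**3 + 1)/3 + C

Let u = x**3 + 1, so du = (3*x**2) dx.
The integral becomes (1/3)·∫ log(u) du; integrate by parts with u′=log(u), dv′=du.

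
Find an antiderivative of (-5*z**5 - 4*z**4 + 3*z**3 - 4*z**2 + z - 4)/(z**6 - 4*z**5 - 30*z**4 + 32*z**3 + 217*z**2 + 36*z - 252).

Factor the denominator: (z - 7)*(z - 3)*(z - 1)*(z + 2)**2*(z + 3).
Partial-fraction decomposition: -767/(240*(z + 3)) + 2131/(1215*(z + 2)) - 10/(27*(z + 2)**2) - 13/(432*(z - 1)) + 299/(240*(z - 3)) - 92803/(19440*(z - 7)).
Integrate each term; A/(z−a) gives A·log|z−a|; A/(z−a)² gives −A/(z−a).

-92803*log(z - 7)/19440 + 299*log(z - 3)/240 - 13*log(z - 1)/432 + 2131*log(z + 2)/1215 - 767*log(z + 3)/240 + 10/(27*z + 54) + C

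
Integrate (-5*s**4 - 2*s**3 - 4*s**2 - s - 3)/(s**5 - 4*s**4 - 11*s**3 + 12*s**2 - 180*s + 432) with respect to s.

-157*log(s - 6)/40 + 3*log(s - 2)/8 - 81*log(s + 4)/100 - 8*log(s**2 + 9)/25 - 61*atan(s/3)/75 + C

Factor the denominator: (s - 6)*(s - 2)*(s + 4)*(s**2 + 9).
Partial-fraction decomposition: -(16*s + 61)/(25*(s**2 + 9)) - 81/(100*(s + 4)) + 3/(8*(s - 2)) - 157/(40*(s - 6)).
Integrate each term; A/(s−a) gives A·log|s−a|; the (Bs+D)/(s²+p²) term gives a log and an atan.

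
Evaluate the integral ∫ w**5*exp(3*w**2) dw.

Let u = w², du = 2w dw; rewrite as (1/2)∫ u^2·exp(3u) du.
Now integrate by parts 2 times.

(9*w**4 - 6*w**2 + 2)*exp(3*w**2)/54 + C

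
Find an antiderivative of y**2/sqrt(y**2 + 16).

Substitute y = 4·tan(θ), so dy = 4·sec(θ)^2 dθ and the radical becomes sqrt(y**2 + 16) = 4·sec(θ) by the Pythagorean identity.
Integrate the resulting trig expression in θ, then back-substitute tan(θ) = y/4, sec(θ) = sqrt(y**2 + 16)/4 (absorbing any constant into C).

y*sqrt(y**2 + 16)/2 - 8*log(y + sqrt(y**2 + 16)) + C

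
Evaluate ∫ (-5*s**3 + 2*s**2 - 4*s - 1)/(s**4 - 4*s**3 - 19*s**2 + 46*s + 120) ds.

-149*log(s - 5)/14 + 305*log(s - 4)/42 + 55*log(s + 2)/42 - 41*log(s + 3)/14 + C

Factor the denominator: (s - 5)*(s - 4)*(s + 2)*(s + 3).
Partial-fraction decomposition: -41/(14*(s + 3)) + 55/(42*(s + 2)) + 305/(42*(s - 4)) - 149/(14*(s - 5)).
Integrate each term: A/(s−a) contributes A·log|s−a|.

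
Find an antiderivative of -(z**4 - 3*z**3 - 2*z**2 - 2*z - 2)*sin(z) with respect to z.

Use integration by parts with u = z**4 - 3*z**3 - 2*z**2 - 2*z - 2, dv = -sin(z) dz, so v = cos(z).
Apply parts 4 times (tabular method): alternate signs, differentiate u down to 0, integrate dv up.

z**4*cos(z) - 4*z**3*sin(z) - 3*z**3*cos(z) + 9*z**2*sin(z) - 14*z**2*cos(z) + 28*z*sin(z) + 16*z*cos(z) - 16*sin(z) + 26*cos(z) + C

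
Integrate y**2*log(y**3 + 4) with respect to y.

y**3*log(y**3 + 4)/3 - y**3/3 + 4*log(y**3 + 4)/3 + C

Let u = y**3 + 4, so du = (3*y**2) dy.
The integral becomes (1/3)·∫ log(u) du; integrate by parts with u′=log(u), dv′=du.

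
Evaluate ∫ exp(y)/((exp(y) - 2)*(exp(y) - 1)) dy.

Let u = e^y, du = e^y dy.
The integral becomes ∫ du/((u-1)(u-2)); decompose into partial fractions.

log(exp(y) - 2) - log(exp(y) - 1) + C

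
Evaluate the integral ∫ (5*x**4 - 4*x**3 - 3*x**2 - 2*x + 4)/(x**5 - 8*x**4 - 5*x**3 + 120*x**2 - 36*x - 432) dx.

Factor the denominator: (x - 6)*(x - 4)*(x - 3)*(x + 2)*(x + 3).
Partial-fraction decomposition: 248/(189*(x + 3)) - 9/(20*(x + 2)) + 134/(45*(x - 3)) - 81/(7*(x - 4)) + 1375/(108*(x - 6)).
Integrate each term: A/(x−a) contributes A·log|x−a|.

1375*log(x - 6)/108 - 81*log(x - 4)/7 + 134*log(x - 3)/45 - 9*log(x + 2)/20 + 248*log(x + 3)/189 + C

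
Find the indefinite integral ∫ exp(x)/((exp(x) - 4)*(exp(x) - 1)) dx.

Let u = e^x, du = e^x dx.
The integral becomes ∫ du/((u-1)(u-4)); decompose into partial fractions.

log(exp(x) - 4)/3 - log(exp(x) - 1)/3 + C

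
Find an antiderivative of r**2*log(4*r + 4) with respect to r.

Use integration by parts with u = log(4*r + 4), dv = r**2 dr.
Then du = 4/(4*r + 4) dr and v = r**3/3.

r**3*log(4*r + 4)/3 - r**3/9 + r**2/6 - r/3 + log(r + 1)/3 + C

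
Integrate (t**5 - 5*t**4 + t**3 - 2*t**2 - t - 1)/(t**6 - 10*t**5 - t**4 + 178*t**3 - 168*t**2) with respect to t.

173*log(t)/14112 + 5039*log(t - 7)/3234 - 1433*log(t - 6)/1800 - 7*log(t - 1)/150 + 2397*log(t + 4)/8800 - 1/(168*t) + C

Factor the denominator: t**2*(t - 7)*(t - 6)*(t - 1)*(t + 4).
Partial-fraction decomposition: 2397/(8800*(t + 4)) - 7/(150*(t - 1)) - 1433/(1800*(t - 6)) + 5039/(3234*(t - 7)) + 173/(14112*t) + 1/(168*t**2).
Integrate each term; A/(t−a) gives A·log|t−a|; A/(t−a)² gives −A/(t−a).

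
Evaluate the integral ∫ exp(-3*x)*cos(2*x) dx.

2*exp(-3*x)*sin(2*x)/13 - 3*exp(-3*x)*cos(2*x)/13 + C

Let I denote the integral. Integrate by parts with u = cos(2*x), dv = exp(-3*x) dx, so v = -exp(-3*x)/3: I = -exp(-3*x)*cos(2*x)/3 − (2/3)·∫ exp(-3*x)*sin(2*x) dx.
Apply parts again with u = sin(2*x), dv = exp(-3*x) dx: ∫ exp(-3*x)*sin(2*x) dx = -exp(-3*x)*sin(2*x)/3 + (2/3)·I. Substituting back brings back I: I = 2*exp(-3*x)*sin(2*x)/9 - exp(-3*x)*cos(2*x)/3 − (4/9)·I.
Solving for I: (1 + 4/9)·I equals the remaining terms, so I = (9/13)·(2*exp(-3*x)*sin(2*x)/9 - exp(-3*x)*cos(2*x)/3).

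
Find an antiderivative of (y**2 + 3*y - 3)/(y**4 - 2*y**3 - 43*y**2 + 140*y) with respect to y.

-3*log(y)/140 + 37*log(y - 5)/60 - 25*log(y - 4)/44 - 25*log(y + 7)/924 + C

Factor the denominator: y*(y - 5)*(y - 4)*(y + 7).
Partial-fraction decomposition: -25/(924*(y + 7)) - 25/(44*(y - 4)) + 37/(60*(y - 5)) - 3/(140*y).
Integrate each term: A/(y−a) contributes A·log|y−a|.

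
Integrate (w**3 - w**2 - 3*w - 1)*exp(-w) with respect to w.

(-w**3 - 2*w**2 - w)*exp(-w) + C

Use integration by parts with u = w**3 - w**2 - 3*w - 1, dv = exp(-w) dw, so v = -exp(-w).
Apply parts 3 times (tabular method): alternate signs, differentiate u down to 0, integrate dv up.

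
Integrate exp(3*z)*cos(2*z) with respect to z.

2*exp(3*z)*sin(2*z)/13 + 3*exp(3*z)*cos(2*z)/13 + C

Let I denote the integral. Integrate by parts with u = cos(2*z), dv = exp(3*z) dz, so v = exp(3*z)/3: I = exp(3*z)*cos(2*z)/3 + (2/3)·∫ exp(3*z)*sin(2*z) dz.
Apply parts again with u = sin(2*z), dv = exp(3*z) dz: ∫ exp(3*z)*sin(2*z) dz = exp(3*z)*sin(2*z)/3 − (2/3)·I. Substituting back brings back I: I = 2*exp(3*z)*sin(2*z)/9 + exp(3*z)*cos(2*z)/3 − (4/9)·I.
Solving for I: (1 + 4/9)·I equals the remaining terms, so I = (9/13)·(2*exp(3*z)*sin(2*z)/9 + exp(3*z)*cos(2*z)/3).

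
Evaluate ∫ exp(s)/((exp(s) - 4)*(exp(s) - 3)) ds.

log(exp(s) - 4) - log(exp(s) - 3) + C

Let u = e^s, du = e^s ds.
The integral becomes ∫ du/((u-3)(u-4)); decompose into partial fractions.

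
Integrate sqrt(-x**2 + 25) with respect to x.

x*sqrt(-x**2 + 25)/2 + 25*asin(x/5)/2 + C

Substitute x = 5·sin(θ), so dx = 5·cos(θ) dθ and the radical becomes sqrt(-x**2 + 25) = 5·cos(θ) by the Pythagorean identity.
Integrate the resulting trig expression in θ, then back-substitute θ = asin(x/5), sin(θ) = x/5, cos(θ) = sqrt(-x**2 + 25)/5 (absorbing any constant into C).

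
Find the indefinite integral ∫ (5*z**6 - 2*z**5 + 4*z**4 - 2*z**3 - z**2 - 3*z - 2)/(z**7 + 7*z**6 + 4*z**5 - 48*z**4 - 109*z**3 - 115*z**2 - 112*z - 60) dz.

Factor the denominator: (z - 3)*(z + 1)*(z + 2)**2*(z + 5)*(z**2 + 1).
Partial-fraction decomposition: -(9*z - 13)/(500*(z**2 + 1)) + 6701/(576*(z + 5)) - 1493/(225*(z + 2)) + 464/(75*(z + 2)**2) - 13/(32*(z + 1)) + 3409/(8000*(z - 3)).
Integrate each term; A/(z−a) gives A·log|z−a|; the (Bz+D)/(z²+p²) term gives a log and an atan.

3409*log(z - 3)/8000 - 13*log(z + 1)/32 - 1493*log(z + 2)/225 + 6701*log(z + 5)/576 - 9*log(z**2 + 1)/1000 + 13*atan(z)/500 - 464/(75*z + 150) + C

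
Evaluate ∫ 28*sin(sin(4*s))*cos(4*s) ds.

Let u = sin(4*s), so du = (4*cos(4*s)) ds.
Rewriting, the integral becomes 7·∫ sin(u) du = 7·-cos(u).
Substituting back, u = sin(4*s).

-7*cos(sin(4*s)) + C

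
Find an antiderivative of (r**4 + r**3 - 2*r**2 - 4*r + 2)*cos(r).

Use integration by parts with u = r**4 + r**3 - 2*r**2 - 4*r + 2, dv = cos(r) dr, so v = sin(r).
Apply parts 4 times (tabular method): alternate signs, differentiate u down to 0, integrate dv up.

r**4*sin(r) + r**3*sin(r) + 4*r**3*cos(r) - 14*r**2*sin(r) + 3*r**2*cos(r) - 10*r*sin(r) - 28*r*cos(r) + 30*sin(r) - 10*cos(r) + C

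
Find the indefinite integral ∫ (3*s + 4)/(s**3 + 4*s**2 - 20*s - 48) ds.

Factor the denominator: (s - 4)*(s + 2)*(s + 6).
Partial-fraction decomposition: -7/(20*(s + 6)) + 1/(12*(s + 2)) + 4/(15*(s - 4)).
Integrate each term: A/(s−a) contributes A·log|s−a|.

4*log(s - 4)/15 + log(s + 2)/12 - 7*log(s + 6)/20 + C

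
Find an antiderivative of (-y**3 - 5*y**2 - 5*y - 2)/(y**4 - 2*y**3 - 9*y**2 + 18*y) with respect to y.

-log(y)/9 - 89*log(y - 3)/18 + 4*log(y - 2) + log(y + 3)/18 + C

Factor the denominator: y*(y - 3)*(y - 2)*(y + 3).
Partial-fraction decomposition: 1/(18*(y + 3)) + 4/(y - 2) - 89/(18*(y - 3)) - 1/(9*y).
Integrate each term: A/(y−a) contributes A·log|y−a|.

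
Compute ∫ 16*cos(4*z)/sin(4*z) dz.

Let u = sin(4*z), so du = (4*cos(4*z)) dz.
Rewriting, the integral becomes 4·∫ 1/u du = 4·log(u).
Substituting back, u = sin(4*z).

4*log(sin(4*z)) + C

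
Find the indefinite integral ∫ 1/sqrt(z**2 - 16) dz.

log(z + sqrt(z**2 - 16)) + C

Substitute z = 4·sec(θ), so dz = 4·sec(θ)*tan(θ) dθ and the radical becomes sqrt(z**2 - 16) = 4·tan(θ) by the Pythagorean identity.
Integrate the resulting trig expression in θ, then back-substitute sec(θ) = z/4, tan(θ) = sqrt(z**2 - 16)/4 (absorbing any constant into C).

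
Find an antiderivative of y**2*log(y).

y**3*log(y)/3 - y**3/9 + C

Use integration by parts with u = log(y), dv = y**2 dy.
Then du = 1/y dy and v = y**3/3.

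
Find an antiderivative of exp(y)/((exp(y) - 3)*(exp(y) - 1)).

Let u = e^y, du = e^y dy.
The integral becomes ∫ du/((u-1)(u-3)); decompose into partial fractions.

log(exp(y) - 3)/2 - log(exp(y) - 1)/2 + C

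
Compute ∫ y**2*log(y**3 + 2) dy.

y**3*log(y**3 + 2)/3 - y**3/3 + 2*log(y**3 + 2)/3 + C

Let u = y**3 + 2, so du = (3*y**2) dy.
The integral becomes (1/3)·∫ log(u) du; integrate by parts with u′=log(u), dv′=du.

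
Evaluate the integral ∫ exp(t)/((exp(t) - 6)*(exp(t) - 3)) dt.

log(exp(t) - 6)/3 - log(exp(t) - 3)/3 + C

Let u = e^t, du = e^t dt.
The integral becomes ∫ du/((u-3)(u-6)); decompose into partial fractions.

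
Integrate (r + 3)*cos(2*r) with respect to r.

r*sin(2*r)/2 + 3*sin(2*r)/2 + cos(2*r)/4 + C

Use integration by parts with u = r + 3, dv = cos(2*r) dr, so v = sin(2*r)/2.
Apply parts 1 times (tabular method): alternate signs, differentiate u down to 0, integrate dv up.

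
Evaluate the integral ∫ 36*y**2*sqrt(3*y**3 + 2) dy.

8*(3*y**3 + 2)**(3/2)/3 + C

Let u = 3*y**3 + 2, so du = (9*y**2) dy.
Rewriting, the integral becomes 4·∫ √u du = 4·(2/3)u^(3/2).
Substituting back, u = 3*y**3 + 2.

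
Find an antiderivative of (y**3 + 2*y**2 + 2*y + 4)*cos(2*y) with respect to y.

y**3*sin(2*y)/2 + y**2*sin(2*y) + 3*y**2*cos(2*y)/4 + y*sin(2*y)/4 + y*cos(2*y) + 3*sin(2*y)/2 + cos(2*y)/8 + C

Use integration by parts with u = y**3 + 2*y**2 + 2*y + 4, dv = cos(2*y) dy, so v = sin(2*y)/2.
Apply parts 3 times (tabular method): alternate signs, differentiate u down to 0, integrate dv up.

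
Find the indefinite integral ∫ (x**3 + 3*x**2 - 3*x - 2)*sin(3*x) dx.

-x**3*cos(3*x)/3 + x**2*sin(3*x)/3 - x**2*cos(3*x) + 2*x*sin(3*x)/3 + 11*x*cos(3*x)/9 - 11*sin(3*x)/27 + 8*cos(3*x)/9 + C

Use integration by parts with u = x**3 + 3*x**2 - 3*x - 2, dv = sin(3*x) dx, so v = -cos(3*x)/3.
Apply parts 3 times (tabular method): alternate signs, differentiate u down to 0, integrate dv up.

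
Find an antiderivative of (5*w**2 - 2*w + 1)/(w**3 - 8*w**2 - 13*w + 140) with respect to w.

116*log(w - 7)/11 - 58*log(w - 5)/9 + 89*log(w + 4)/99 + C

Factor the denominator: (w - 7)*(w - 5)*(w + 4).
Partial-fraction decomposition: 89/(99*(w + 4)) - 58/(9*(w - 5)) + 116/(11*(w - 7)).
Integrate each term: A/(w−a) contributes A·log|w−a|.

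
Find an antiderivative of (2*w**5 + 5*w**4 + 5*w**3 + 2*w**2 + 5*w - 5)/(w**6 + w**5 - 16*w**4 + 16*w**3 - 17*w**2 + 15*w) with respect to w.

Factor the denominator: w*(w - 3)*(w - 1)*(w + 5)*(w**2 + 1).
Partial-fraction decomposition: (8*w - 1)/(65*(w**2 + 1)) + 373/(624*(w + 5)) - 7/(12*(w - 1)) + 527/(240*(w - 3)) - 1/(3*w).
Integrate each term; A/(w−a) gives A·log|w−a|; the (Bw+D)/(w²+p²) term gives a log and an atan.

-log(w)/3 + 527*log(w - 3)/240 - 7*log(w - 1)/12 + 373*log(w + 5)/624 + 4*log(w**2 + 1)/65 - atan(w)/65 + C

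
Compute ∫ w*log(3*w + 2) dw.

w**2*log(3*w + 2)/2 - w**2/4 + w/3 - 2*log(3*w + 2)/9 + C

Use integration by parts with u = log(3*w + 2), dv = w dw.
Then du = 3/(3*w + 2) dw and v = w**2/2.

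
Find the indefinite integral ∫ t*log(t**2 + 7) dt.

Let u = t**2 + 7, so du = (2*t) dt.
The integral becomes (1/2)·∫ log(u) du; integrate by parts with u′=log(u), dv′=du.

t**2*log(t**2 + 7)/2 - t**2/2 + 7*log(t**2 + 7)/2 + C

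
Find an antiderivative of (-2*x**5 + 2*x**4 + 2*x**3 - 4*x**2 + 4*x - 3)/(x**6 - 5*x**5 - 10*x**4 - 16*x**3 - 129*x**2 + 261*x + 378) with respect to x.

Factor the denominator: (x - 7)*(x - 2)*(x + 1)*(x + 3)*(x**2 + 9).
Partial-fraction decomposition: -(11029*x + 9981)/(22620*(x**2 + 9)) - 181/(600*(x + 3)) - 3/(160*(x + 1)) + 9/(325*(x - 2)) - 28297/(23200*(x - 7)).
Integrate each term; A/(x−a) gives A·log|x−a|; the (Bx+D)/(x²+p²) term gives a log and an atan.

-28297*log(x - 7)/23200 + 9*log(x - 2)/325 - 3*log(x + 1)/160 - 181*log(x + 3)/600 - 11029*log(x**2 + 9)/45240 - 1109*atan(x/3)/7540 + C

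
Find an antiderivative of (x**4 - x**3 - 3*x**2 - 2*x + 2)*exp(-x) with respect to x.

Use integration by parts with u = x**4 - x**3 - 3*x**2 - 2*x + 2, dv = exp(-x) dx, so v = -exp(-x).
Apply parts 4 times (tabular method): alternate signs, differentiate u down to 0, integrate dv up.

(-x**4 - 3*x**3 - 6*x**2 - 10*x - 12)*exp(-x) + C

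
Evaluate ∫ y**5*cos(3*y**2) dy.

y**4*sin(3*y**2)/6 + y**2*cos(3*y**2)/9 - sin(3*y**2)/27 + C

Let u = y², du = 2y dy; rewrite as (1/2)∫ u^2·cos(3u) du.
Now integrate by parts 2 times.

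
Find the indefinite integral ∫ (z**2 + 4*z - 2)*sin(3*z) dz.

-z**2*cos(3*z)/3 + 2*z*sin(3*z)/9 - 4*z*cos(3*z)/3 + 4*sin(3*z)/9 + 20*cos(3*z)/27 + C

Use integration by parts with u = z**2 + 4*z - 2, dv = sin(3*z) dz, so v = -cos(3*z)/3.
Apply parts 2 times (tabular method): alternate signs, differentiate u down to 0, integrate dv up.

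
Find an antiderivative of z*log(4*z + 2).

Use integration by parts with u = log(4*z + 2), dv = z dz.
Then du = 4/(4*z + 2) dz and v = z**2/2.

z**2*log(4*z + 2)/2 - z**2/4 + z/4 - log(2*z + 1)/8 + C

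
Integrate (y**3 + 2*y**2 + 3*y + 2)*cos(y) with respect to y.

Use integration by parts with u = y**3 + 2*y**2 + 3*y + 2, dv = cos(y) dy, so v = sin(y).
Apply parts 3 times (tabular method): alternate signs, differentiate u down to 0, integrate dv up.

y**3*sin(y) + 2*y**2*sin(y) + 3*y**2*cos(y) - 3*y*sin(y) + 4*y*cos(y) - 2*sin(y) - 3*cos(y) + C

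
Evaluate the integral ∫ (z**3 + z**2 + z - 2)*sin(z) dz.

Use integration by parts with u = z**3 + z**2 + z - 2, dv = sin(z) dz, so v = -cos(z).
Apply parts 3 times (tabular method): alternate signs, differentiate u down to 0, integrate dv up.

-z**3*cos(z) + 3*z**2*sin(z) - z**2*cos(z) + 2*z*sin(z) + 5*z*cos(z) - 5*sin(z) + 4*cos(z) + C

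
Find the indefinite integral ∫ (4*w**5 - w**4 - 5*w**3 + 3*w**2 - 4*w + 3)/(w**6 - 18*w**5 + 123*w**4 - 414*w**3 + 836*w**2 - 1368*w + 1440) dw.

1921*log(w - 6)/16 - 5654*log(w - 5)/29 + 711*log(w - 4)/8 - 129*log(w - 3)/13 - 295*log(w**2 + 4)/12064 - 839*atan(w/2)/6032 + C

Factor the denominator: (w - 6)*(w - 5)*(w - 4)*(w - 3)*(w**2 + 4).
Partial-fraction decomposition: -(295*w + 1678)/(6032*(w**2 + 4)) - 129/(13*(w - 3)) + 711/(8*(w - 4)) - 5654/(29*(w - 5)) + 1921/(16*(w - 6)).
Integrate each term; A/(w−a) gives A·log|w−a|; the (Bw+D)/(w²+p²) term gives a log and an atan.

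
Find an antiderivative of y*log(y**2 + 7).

Let u = y**2 + 7, so du = (2*y) dy.
The integral becomes (1/2)·∫ log(u) du; integrate by parts with u′=log(u), dv′=du.

y**2*log(y**2 + 7)/2 - y**2/2 + 7*log(y**2 + 7)/2 + C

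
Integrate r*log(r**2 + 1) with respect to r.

Let u = r**2 + 1, so du = (2*r) dr.
The integral becomes (1/2)·∫ log(u) du; integrate by parts with u′=log(u), dv′=du.

r**2*log(r**2 + 1)/2 - r**2/2 + log(r**2 + 1)/2 + C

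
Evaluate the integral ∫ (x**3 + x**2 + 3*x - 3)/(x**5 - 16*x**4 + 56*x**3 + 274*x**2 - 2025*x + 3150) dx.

205*log(x - 7)/48 - 89*log(x - 6)/11 + 81*log(x - 5)/20 - 7*log(x - 3)/32 - 59*log(x + 5)/5280 + C

Factor the denominator: (x - 7)*(x - 6)*(x - 5)*(x - 3)*(x + 5).
Partial-fraction decomposition: -59/(5280*(x + 5)) - 7/(32*(x - 3)) + 81/(20*(x - 5)) - 89/(11*(x - 6)) + 205/(48*(x - 7)).
Integrate each term: A/(x−a) contributes A·log|x−a|.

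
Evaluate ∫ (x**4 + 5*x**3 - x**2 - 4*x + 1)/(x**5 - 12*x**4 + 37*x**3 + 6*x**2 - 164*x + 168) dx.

Factor the denominator: (x - 7)*(x - 3)*(x - 2)**2*(x + 2).
Partial-fraction decomposition: -19/(720*(x + 2)) + 507/(80*(x - 2)) + 9/(4*(x - 2)**2) - 49/(5*(x - 3)) + 202/(45*(x - 7)).
Integrate each term; A/(x−a) gives A·log|x−a|; A/(x−a)² gives −A/(x−a).

202*log(x - 7)/45 - 49*log(x - 3)/5 + 507*log(x - 2)/80 - 19*log(x + 2)/720 - 9/(4*x - 8) + C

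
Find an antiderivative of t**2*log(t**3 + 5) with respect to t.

t**3*log(t**3 + 5)/3 - t**3/3 + 5*log(t**3 + 5)/3 + C

Let u = t**3 + 5, so du = (3*t**2) dt.
The integral becomes (1/3)·∫ log(u) du; integrate by parts with u′=log(u), dv′=du.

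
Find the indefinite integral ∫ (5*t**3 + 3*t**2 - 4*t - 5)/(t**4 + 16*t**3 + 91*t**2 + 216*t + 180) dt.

-25*log(t + 2)/12 + 101*log(t + 3)/6 - 535*log(t + 5)/6 + 953*log(t + 6)/12 + C

Factor the denominator: (t + 2)*(t + 3)*(t + 5)*(t + 6).
Partial-fraction decomposition: 953/(12*(t + 6)) - 535/(6*(t + 5)) + 101/(6*(t + 3)) - 25/(12*(t + 2)).
Integrate each term: A/(t−a) contributes A·log|t−a|.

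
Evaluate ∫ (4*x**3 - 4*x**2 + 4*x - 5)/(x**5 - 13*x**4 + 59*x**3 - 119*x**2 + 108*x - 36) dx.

Factor the denominator: (x - 6)*(x - 3)*(x - 2)*(x - 1)**2.
Partial-fraction decomposition: -63/(100*(x - 1)) + 1/(10*(x - 1)**2) + 19/(4*(x - 2)) - 79/(12*(x - 3)) + 739/(300*(x - 6)).
Integrate each term; A/(x−a) gives A·log|x−a|; A/(x−a)² gives −A/(x−a).

739*log(x - 6)/300 - 79*log(x - 3)/12 + 19*log(x - 2)/4 - 63*log(x - 1)/100 - 1/(10*x - 10) + C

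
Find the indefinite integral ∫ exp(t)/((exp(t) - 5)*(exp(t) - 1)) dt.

log(exp(t) - 5)/4 - log(exp(t) - 1)/4 + C

Let u = e^t, du = e^t dt.
The integral becomes ∫ du/((u-1)(u-5)); decompose into partial fractions.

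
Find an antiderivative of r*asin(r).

r**2*asin(r)/2 + r*sqrt(-r**2 + 1)/4 - asin(r)/4 + C

Use integration by parts with u = arcsin(r), dv = r dr.
Then du = 1/sqrt(-r**2 + 1) dr.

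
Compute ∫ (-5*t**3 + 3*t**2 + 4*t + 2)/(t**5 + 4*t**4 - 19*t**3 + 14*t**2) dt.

Factor the denominator: t**2*(t - 2)*(t - 1)*(t + 7).
Partial-fraction decomposition: 51/(98*(t + 7)) - 1/(2*(t - 1)) - 1/(2*(t - 2)) + 47/(98*t) + 1/(7*t**2).
Integrate each term; A/(t−a) gives A·log|t−a|; A/(t−a)² gives −A/(t−a).

47*log(t)/98 + 51*log(t + 7)/98 - log(t**2 - 3*t + 2)/2 - 1/(7*t) + C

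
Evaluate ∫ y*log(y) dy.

y**2*log(y)/2 - y**2/4 + C

Use integration by parts with u = log(y), dv = y dy.
Then du = 1/y dy and v = y**2/2.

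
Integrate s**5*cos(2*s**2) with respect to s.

Let u = s², du = 2s ds; rewrite as (1/2)∫ u^2·cos(2u) du.
Now integrate by parts 2 times.

s**4*sin(2*s**2)/4 + s**2*cos(2*s**2)/4 - sin(2*s**2)/8 + C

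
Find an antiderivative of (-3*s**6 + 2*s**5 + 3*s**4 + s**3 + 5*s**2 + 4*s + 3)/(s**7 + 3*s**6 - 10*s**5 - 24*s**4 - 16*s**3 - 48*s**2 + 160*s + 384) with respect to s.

-1371*log(s - 3)/2275 + 41*log(s - 2)/768 + 10911*log(s + 2)/6400 - 2713*log(s + 4)/672 - 197*log(s**2 + 4)/3328 + 491*atan(s/2)/1664 + 201/(320*s + 640) + C

Factor the denominator: (s - 3)*(s - 2)*(s + 2)**2*(s + 4)*(s**2 + 4).
Partial-fraction decomposition: -(197*s - 982)/(1664*(s**2 + 4)) - 2713/(672*(s + 4)) + 10911/(6400*(s + 2)) - 201/(320*(s + 2)**2) + 41/(768*(s - 2)) - 1371/(2275*(s - 3)).
Integrate each term; A/(s−a) gives A·log|s−a|; the (Bs+D)/(s²+p²) term gives a log and an atan.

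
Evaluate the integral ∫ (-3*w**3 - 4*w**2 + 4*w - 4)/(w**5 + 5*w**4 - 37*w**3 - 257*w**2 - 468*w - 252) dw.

Factor the denominator: (w - 7)*(w + 1)*(w + 2)*(w + 3)*(w + 6).
Partial-fraction decomposition: 119/(195*(w + 6)) - 29/(60*(w + 3)) - 1/(9*(w + 2)) + 9/(80*(w + 1)) - 1201/(9360*(w - 7)).
Integrate each term: A/(w−a) contributes A·log|w−a|.

-1201*log(w - 7)/9360 + 9*log(w + 1)/80 - log(w + 2)/9 - 29*log(w + 3)/60 + 119*log(w + 6)/195 + C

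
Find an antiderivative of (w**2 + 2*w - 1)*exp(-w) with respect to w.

(-w**2 - 4*w - 3)*exp(-w) + C

Use integration by parts with u = w**2 + 2*w - 1, dv = exp(-w) dw, so v = -exp(-w).
Apply parts 2 times (tabular method): alternate signs, differentiate u down to 0, integrate dv up.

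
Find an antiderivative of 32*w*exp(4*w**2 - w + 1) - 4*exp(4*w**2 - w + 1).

Let u = 4*w**2 - w + 1, so du = (8*w - 1) dw.
Rewriting, the integral becomes 4·∫ e^u du = 4·e^u.
Substituting back, u = 4*w**2 - w + 1.

4*exp(4*w**2 - w + 1) + C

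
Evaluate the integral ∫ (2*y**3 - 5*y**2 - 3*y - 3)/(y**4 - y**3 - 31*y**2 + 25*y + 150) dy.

107*log(y - 5)/140 + 3*log(y - 3)/80 - 11*log(y + 2)/35 + 121*log(y + 5)/80 + C

Factor the denominator: (y - 5)*(y - 3)*(y + 2)*(y + 5).
Partial-fraction decomposition: 121/(80*(y + 5)) - 11/(35*(y + 2)) + 3/(80*(y - 3)) + 107/(140*(y - 5)).
Integrate each term: A/(y−a) contributes A·log|y−a|.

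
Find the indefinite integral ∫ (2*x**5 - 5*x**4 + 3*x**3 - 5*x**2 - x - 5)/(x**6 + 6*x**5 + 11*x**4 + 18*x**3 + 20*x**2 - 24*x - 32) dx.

-11*log(x - 1)/150 + 19*log(x + 1)/30 - 191*log(x + 2)/48 + 3601*log(x + 4)/600 - 233*log(x**2 + 4)/800 - 49*atan(x/2)/400 + C

Factor the denominator: (x - 1)*(x + 1)*(x + 2)*(x + 4)*(x**2 + 4).
Partial-fraction decomposition: -(233*x + 98)/(400*(x**2 + 4)) + 3601/(600*(x + 4)) - 191/(48*(x + 2)) + 19/(30*(x + 1)) - 11/(150*(x - 1)).
Integrate each term; A/(x−a) gives A·log|x−a|; the (Bx+D)/(x²+p²) term gives a log and an atan.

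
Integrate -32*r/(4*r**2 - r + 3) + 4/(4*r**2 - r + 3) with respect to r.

-4*log(4*r**2 - r + 3) + C

Let u = 4*r**2 - r + 3, so du = (8*r - 1) dr.
Rewriting, the integral becomes -4·∫ 1/u du = -4·log(u).
Substituting back, u = 4*r**2 - r + 3.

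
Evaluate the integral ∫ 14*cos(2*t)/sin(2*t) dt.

Let u = sin(2*t), so du = (2*cos(2*t)) dt.
Rewriting, the integral becomes 7·∫ 1/u du = 7·log(u).
Substituting back, u = sin(2*t).

7*log(sin(2*t)) + C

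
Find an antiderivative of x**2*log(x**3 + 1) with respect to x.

Let u = x**3 + 1, so du = (3*x**2) dx.
The integral becomes (1/3)·∫ log(u) du; integrate by parts with u′=log(u), dv′=du.

x**3*log(x**3 + 1)/3 - x**3/3 + log(x**3 + 1)/3 + C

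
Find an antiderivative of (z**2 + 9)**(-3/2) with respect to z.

Substitute z = 3·tan(θ), so dz = 3·sec(θ)^2 dθ and the radical becomes sqrt(z**2 + 9) = 3·sec(θ) by the Pythagorean identity.
Integrate the resulting trig expression in θ, then back-substitute tan(θ) = z/3, sec(θ) = sqrt(z**2 + 9)/3 (absorbing any constant into C).

z/(9*sqrt(z**2 + 9)) + C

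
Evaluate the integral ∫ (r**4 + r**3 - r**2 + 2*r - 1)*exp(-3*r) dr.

Use integration by parts with u = r**4 + r**3 - r**2 + 2*r - 1, dv = exp(-3*r) dr, so v = -exp(-3*r)/3.
Apply parts 4 times (tabular method): alternate signs, differentiate u down to 0, integrate dv up.

(-27*r**4 - 63*r**3 - 36*r**2 - 78*r + 1)*exp(-3*r)/81 + C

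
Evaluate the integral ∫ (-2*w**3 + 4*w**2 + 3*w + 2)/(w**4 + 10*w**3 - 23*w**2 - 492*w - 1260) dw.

-467*log(w - 7)/2028 - 337*log(w + 5)/12 + 4447*log(w + 6)/169 - 560/(13*w + 78) + C

Factor the denominator: (w - 7)*(w + 5)*(w + 6)**2.
Partial-fraction decomposition: 4447/(169*(w + 6)) + 560/(13*(w + 6)**2) - 337/(12*(w + 5)) - 467/(2028*(w - 7)).
Integrate each term; A/(w−a) gives A·log|w−a|; A/(w−a)² gives −A/(w−a).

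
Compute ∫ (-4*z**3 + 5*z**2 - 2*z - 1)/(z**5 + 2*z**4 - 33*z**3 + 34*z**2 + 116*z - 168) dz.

Factor the denominator: (z - 3)*(z - 2)**2*(z + 2)*(z + 7).
Partial-fraction decomposition: 163/(405*(z + 7)) - 11/(80*(z + 2)) + 1471/(1296*(z - 2)) + 17/(36*(z - 2)**2) - 7/(5*(z - 3)).
Integrate each term; A/(z−a) gives A·log|z−a|; A/(z−a)² gives −A/(z−a).

-7*log(z - 3)/5 + 1471*log(z - 2)/1296 - 11*log(z + 2)/80 + 163*log(z + 7)/405 - 17/(36*z - 72) + C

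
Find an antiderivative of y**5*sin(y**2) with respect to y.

-y**4*cos(y**2)/2 + y**2*sin(y**2) + cos(y**2) + C

Let u = y², du = 2y dy; rewrite as (1/2)∫ u^2·sin(1u) du.
Now integrate by parts 2 times.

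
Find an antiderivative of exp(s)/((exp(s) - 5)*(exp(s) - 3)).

Let u = e^s, du = e^s ds.
The integral becomes ∫ du/((u-5)(u-3)); decompose into partial fractions.

log(exp(s) - 5)/2 - log(exp(s) - 3)/2 + C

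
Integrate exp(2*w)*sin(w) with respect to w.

Let I denote the integral. Integrate by parts with u = sin(w), dv = exp(2*w) dw, so v = exp(2*w)/2: I = exp(2*w)*sin(w)/2 − (1/2)·∫ exp(2*w)*cos(w) dw.
Apply parts again with u = cos(w), dv = exp(2*w) dw: ∫ exp(2*w)*cos(w) dw = exp(2*w)*cos(w)/2 + (1/2)·I. Substituting back brings back I: I = exp(2*w)*sin(w)/2 - exp(2*w)*cos(w)/4 − (1/4)·I.
Solving for I: (1 + 1/4)·I equals the remaining terms, so I = (4/5)·(exp(2*w)*sin(w)/2 - exp(2*w)*cos(w)/4).

2*exp(2*w)*sin(w)/5 - exp(2*w)*cos(w)/5 + C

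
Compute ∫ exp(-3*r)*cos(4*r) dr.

4*exp(-3*r)*sin(4*r)/25 - 3*exp(-3*r)*cos(4*r)/25 + C

Let I denote the integral. Integrate by parts with u = cos(4*r), dv = exp(-3*r) dr, so v = -exp(-3*r)/3: I = -exp(-3*r)*cos(4*r)/3 − (4/3)·∫ exp(-3*r)*sin(4*r) dr.
Apply parts again with u = sin(4*r), dv = exp(-3*r) dr: ∫ exp(-3*r)*sin(4*r) dr = -exp(-3*r)*sin(4*r)/3 + (4/3)·I. Substituting back brings back I: I = 4*exp(-3*r)*sin(4*r)/9 - exp(-3*r)*cos(4*r)/3 − (16/9)·I.
Solving for I: (1 + 16/9)·I equals the remaining terms, so I = (9/25)·(4*exp(-3*r)*sin(4*r)/9 - exp(-3*r)*cos(4*r)/3).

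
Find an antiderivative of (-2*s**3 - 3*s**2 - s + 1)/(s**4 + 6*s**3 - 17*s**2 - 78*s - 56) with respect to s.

Factor the denominator: (s - 4)*(s + 1)*(s + 2)*(s + 7).
Partial-fraction decomposition: -547/(330*(s + 7)) + 7/(30*(s + 2)) - 1/(30*(s + 1)) - 179/(330*(s - 4)).
Integrate each term: A/(s−a) contributes A·log|s−a|.

-179*log(s - 4)/330 - log(s + 1)/30 + 7*log(s + 2)/30 - 547*log(s + 7)/330 + C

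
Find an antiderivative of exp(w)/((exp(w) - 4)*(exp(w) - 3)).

Let u = e^w, du = e^w dw.
The integral becomes ∫ du/((u-4)(u-3)); decompose into partial fractions.

log(exp(w) - 4) - log(exp(w) - 3) + C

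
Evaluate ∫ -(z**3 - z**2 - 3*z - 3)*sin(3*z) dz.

Use integration by parts with u = z**3 - z**2 - 3*z - 3, dv = -sin(3*z) dz, so v = cos(3*z)/3.
Apply parts 3 times (tabular method): alternate signs, differentiate u down to 0, integrate dv up.

z**3*cos(3*z)/3 - z**2*sin(3*z)/3 - z**2*cos(3*z)/3 + 2*z*sin(3*z)/9 - 11*z*cos(3*z)/9 + 11*sin(3*z)/27 - 25*cos(3*z)/27 + C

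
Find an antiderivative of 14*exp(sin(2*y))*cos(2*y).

Let u = sin(2*y), so du = (2*cos(2*y)) dy.
Rewriting, the integral becomes 7·∫ e^u du = 7·e^u.
Substituting back, u = sin(2*y).

7*exp(sin(2*y)) + C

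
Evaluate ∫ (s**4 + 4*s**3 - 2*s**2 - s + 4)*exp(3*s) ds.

Use integration by parts with u = s**4 + 4*s**3 - 2*s**2 - s + 4, dv = exp(3*s) ds, so v = exp(3*s)/3.
Apply parts 4 times (tabular method): alternate signs, differentiate u down to 0, integrate dv up.

(27*s**4 + 72*s**3 - 126*s**2 + 57*s + 89)*exp(3*s)/81 + C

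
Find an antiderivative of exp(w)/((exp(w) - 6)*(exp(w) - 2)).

log(exp(w) - 6)/4 - log(exp(w) - 2)/4 + C

Let u = e^w, du = e^w dw.
The integral becomes ∫ du/((u-2)(u-6)); decompose into partial fractions.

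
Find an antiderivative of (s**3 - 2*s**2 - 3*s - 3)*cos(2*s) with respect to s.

Use integration by parts with u = s**3 - 2*s**2 - 3*s - 3, dv = cos(2*s) ds, so v = sin(2*s)/2.
Apply parts 3 times (tabular method): alternate signs, differentiate u down to 0, integrate dv up.

s**3*sin(2*s)/2 - s**2*sin(2*s) + 3*s**2*cos(2*s)/4 - 9*s*sin(2*s)/4 - s*cos(2*s) - sin(2*s) - 9*cos(2*s)/8 + C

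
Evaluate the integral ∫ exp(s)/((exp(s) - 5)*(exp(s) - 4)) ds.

log(exp(s) - 5) - log(exp(s) - 4) + C

Let u = e^s, du = e^s ds.
The integral becomes ∫ du/((u-5)(u-4)); decompose into partial fractions.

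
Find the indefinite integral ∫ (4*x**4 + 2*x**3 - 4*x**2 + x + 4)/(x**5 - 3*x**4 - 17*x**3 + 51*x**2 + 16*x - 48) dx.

Factor the denominator: (x - 4)*(x - 3)*(x - 1)*(x + 1)*(x + 4).
Partial-fraction decomposition: 104/(105*(x + 4)) - 1/(120*(x + 1)) + 7/(60*(x - 1)) - 349/(56*(x - 3)) + 137/(15*(x - 4)).
Integrate each term: A/(x−a) contributes A·log|x−a|.

137*log(x - 4)/15 - 349*log(x - 3)/56 + 7*log(x - 1)/60 - log(x + 1)/120 + 104*log(x + 4)/105 + C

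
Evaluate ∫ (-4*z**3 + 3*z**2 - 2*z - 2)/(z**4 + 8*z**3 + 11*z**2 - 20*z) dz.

Factor the denominator: z*(z - 1)*(z + 4)*(z + 5).
Partial-fraction decomposition: -583/(30*(z + 5)) + 31/(2*(z + 4)) - 1/(6*(z - 1)) + 1/(10*z).
Integrate each term: A/(z−a) contributes A·log|z−a|.

log(z)/10 - log(z - 1)/6 + 31*log(z + 4)/2 - 583*log(z + 5)/30 + C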